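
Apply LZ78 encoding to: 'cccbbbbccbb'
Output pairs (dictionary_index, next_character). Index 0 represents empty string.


LZ78 encoding steps:
Dictionary: {0: ''}
Step 1: w='' (idx 0), next='c' -> output (0, 'c'), add 'c' as idx 1
Step 2: w='c' (idx 1), next='c' -> output (1, 'c'), add 'cc' as idx 2
Step 3: w='' (idx 0), next='b' -> output (0, 'b'), add 'b' as idx 3
Step 4: w='b' (idx 3), next='b' -> output (3, 'b'), add 'bb' as idx 4
Step 5: w='b' (idx 3), next='c' -> output (3, 'c'), add 'bc' as idx 5
Step 6: w='c' (idx 1), next='b' -> output (1, 'b'), add 'cb' as idx 6
Step 7: w='b' (idx 3), end of input -> output (3, '')


Encoded: [(0, 'c'), (1, 'c'), (0, 'b'), (3, 'b'), (3, 'c'), (1, 'b'), (3, '')]


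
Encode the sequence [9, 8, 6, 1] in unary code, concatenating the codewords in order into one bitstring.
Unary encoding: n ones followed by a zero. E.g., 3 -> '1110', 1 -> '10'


Encode each number as n ones followed by a terminating 0:
  9 -> 1111111110 (10 bits)
  8 -> 111111110 (9 bits)
  6 -> 1111110 (7 bits)
  1 -> 10 (2 bits)
Total length = 10 + 9 + 7 + 2 = 28 bits.

Unary([9, 8, 6, 1]) = 1111111110111111110111111010 (28 bits)


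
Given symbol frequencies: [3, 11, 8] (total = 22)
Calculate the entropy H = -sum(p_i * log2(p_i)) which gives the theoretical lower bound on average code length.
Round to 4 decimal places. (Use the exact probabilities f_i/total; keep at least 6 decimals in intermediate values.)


Per-symbol terms -p_i * log2(p_i) with p_i = f_i/22:
  p = 3/22 = 0.136364: log2(p) = -2.874469, -p*log2(p) = 0.391973
  p = 11/22 = 0.500000: log2(p) = -1.000000, -p*log2(p) = 0.500000
  p = 8/22 = 0.363636: log2(p) = -1.459432, -p*log2(p) = 0.530702
H = 0.391973 + 0.500000 + 0.530702 = 1.422675

H = 1.4227 bits/symbol


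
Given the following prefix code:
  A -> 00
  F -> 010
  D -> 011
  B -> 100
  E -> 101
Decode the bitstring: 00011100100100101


Decoding step by step:
Bits 00 -> A
Bits 011 -> D
Bits 100 -> B
Bits 100 -> B
Bits 100 -> B
Bits 101 -> E


Decoded message: ADBBBE


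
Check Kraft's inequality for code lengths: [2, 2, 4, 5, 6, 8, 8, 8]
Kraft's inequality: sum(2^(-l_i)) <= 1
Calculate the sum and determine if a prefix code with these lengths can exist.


Sum = 2^(-2) + 2^(-2) + 2^(-4) + 2^(-5) + 2^(-6) + 2^(-8) + 2^(-8) + 2^(-8)
    = 0.25 + 0.25 + 0.0625 + 0.03125 + 0.015625 + 0.00390625 + 0.00390625 + 0.00390625
    = 159/256 = 0.62109375
Since 0.62109375 <= 1, Kraft's inequality IS satisfied.
A prefix code with these lengths CAN exist.

Kraft sum = 0.62109375. Satisfied.


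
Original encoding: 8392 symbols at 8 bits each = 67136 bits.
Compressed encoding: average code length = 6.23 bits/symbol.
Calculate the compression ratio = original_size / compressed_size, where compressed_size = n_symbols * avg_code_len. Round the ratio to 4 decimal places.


original_size = n_symbols * orig_bits = 8392 * 8 = 67136 bits
compressed_size = n_symbols * avg_code_len = 8392 * 6.23 = 52282.16 bits
ratio = original_size / compressed_size = 67136 / 52282.16 = 1.2841

Compression ratio = 1.2841


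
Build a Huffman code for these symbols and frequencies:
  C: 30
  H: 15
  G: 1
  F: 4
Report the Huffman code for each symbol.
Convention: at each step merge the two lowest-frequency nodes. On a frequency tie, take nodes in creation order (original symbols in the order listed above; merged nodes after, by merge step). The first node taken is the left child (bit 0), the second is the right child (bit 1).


Huffman tree construction:
Step 1: Merge G(1) + F(4) = 5
Step 2: Merge (G+F)(5) + H(15) = 20
Step 3: Merge ((G+F)+H)(20) + C(30) = 50
Read each symbol's code off the tree from the root (left child = 0, right child = 1).

Codes:
  C: 1 (length 1)
  H: 01 (length 2)
  G: 000 (length 3)
  F: 001 (length 3)
Average code length: 75/50 = 1.5000 bits/symbol


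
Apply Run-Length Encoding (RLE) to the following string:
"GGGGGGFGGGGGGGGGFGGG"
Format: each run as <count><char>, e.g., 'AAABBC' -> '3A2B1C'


Scanning runs left to right:
  i=0: run of 'G' x 6 -> '6G'
  i=6: run of 'F' x 1 -> '1F'
  i=7: run of 'G' x 9 -> '9G'
  i=16: run of 'F' x 1 -> '1F'
  i=17: run of 'G' x 3 -> '3G'

RLE = 6G1F9G1F3G


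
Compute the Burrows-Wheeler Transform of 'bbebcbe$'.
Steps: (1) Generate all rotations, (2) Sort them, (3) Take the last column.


Rotations (sorted):
  0: $bbebcbe -> last char: e
  1: bbebcbe$ -> last char: $
  2: bcbe$bbe -> last char: e
  3: be$bbebc -> last char: c
  4: bebcbe$b -> last char: b
  5: cbe$bbeb -> last char: b
  6: e$bbebcb -> last char: b
  7: ebcbe$bb -> last char: b


BWT = e$ecbbbb


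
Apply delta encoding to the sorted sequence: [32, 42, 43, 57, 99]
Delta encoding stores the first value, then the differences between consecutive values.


First value: 32
Deltas:
  42 - 32 = 10
  43 - 42 = 1
  57 - 43 = 14
  99 - 57 = 42


Delta encoded: [32, 10, 1, 14, 42]


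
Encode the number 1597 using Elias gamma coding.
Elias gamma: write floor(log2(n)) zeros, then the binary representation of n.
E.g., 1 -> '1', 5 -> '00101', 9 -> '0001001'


num_bits = floor(log2(1597)) + 1 = 11
leading_zeros = num_bits - 1 = 10
binary(1597) = 11000111101

Elias gamma(1597) = '0000000000' + '11000111101' = 000000000011000111101 (21 bits)


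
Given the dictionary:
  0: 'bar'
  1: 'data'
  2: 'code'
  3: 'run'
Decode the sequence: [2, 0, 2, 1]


Look up each index in the dictionary:
  2 -> 'code'
  0 -> 'bar'
  2 -> 'code'
  1 -> 'data'

Decoded: "code bar code data"


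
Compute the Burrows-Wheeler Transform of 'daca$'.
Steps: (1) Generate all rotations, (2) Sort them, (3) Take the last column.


Rotations (sorted):
  0: $daca -> last char: a
  1: a$dac -> last char: c
  2: aca$d -> last char: d
  3: ca$da -> last char: a
  4: daca$ -> last char: $


BWT = acda$


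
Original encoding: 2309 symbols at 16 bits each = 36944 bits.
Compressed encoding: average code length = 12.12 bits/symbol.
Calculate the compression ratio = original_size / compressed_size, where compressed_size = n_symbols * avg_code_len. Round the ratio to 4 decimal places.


original_size = n_symbols * orig_bits = 2309 * 16 = 36944 bits
compressed_size = n_symbols * avg_code_len = 2309 * 12.12 = 27985.08 bits
ratio = original_size / compressed_size = 36944 / 27985.08 = 1.3201

Compression ratio = 1.3201


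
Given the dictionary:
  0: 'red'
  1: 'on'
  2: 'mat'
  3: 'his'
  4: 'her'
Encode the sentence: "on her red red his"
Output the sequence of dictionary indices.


Look up each word in the dictionary:
  'on' -> 1
  'her' -> 4
  'red' -> 0
  'red' -> 0
  'his' -> 3

Encoded: [1, 4, 0, 0, 3]


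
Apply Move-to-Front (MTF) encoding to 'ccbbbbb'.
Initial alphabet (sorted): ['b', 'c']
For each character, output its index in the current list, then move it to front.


MTF encoding:
'c': index 1 in ['b', 'c'] -> ['c', 'b']
'c': index 0 in ['c', 'b'] -> ['c', 'b']
'b': index 1 in ['c', 'b'] -> ['b', 'c']
'b': index 0 in ['b', 'c'] -> ['b', 'c']
'b': index 0 in ['b', 'c'] -> ['b', 'c']
'b': index 0 in ['b', 'c'] -> ['b', 'c']
'b': index 0 in ['b', 'c'] -> ['b', 'c']


Output: [1, 0, 1, 0, 0, 0, 0]


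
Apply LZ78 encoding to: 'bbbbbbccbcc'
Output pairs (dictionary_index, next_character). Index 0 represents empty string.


LZ78 encoding steps:
Dictionary: {0: ''}
Step 1: w='' (idx 0), next='b' -> output (0, 'b'), add 'b' as idx 1
Step 2: w='b' (idx 1), next='b' -> output (1, 'b'), add 'bb' as idx 2
Step 3: w='bb' (idx 2), next='b' -> output (2, 'b'), add 'bbb' as idx 3
Step 4: w='' (idx 0), next='c' -> output (0, 'c'), add 'c' as idx 4
Step 5: w='c' (idx 4), next='b' -> output (4, 'b'), add 'cb' as idx 5
Step 6: w='c' (idx 4), next='c' -> output (4, 'c'), add 'cc' as idx 6


Encoded: [(0, 'b'), (1, 'b'), (2, 'b'), (0, 'c'), (4, 'b'), (4, 'c')]


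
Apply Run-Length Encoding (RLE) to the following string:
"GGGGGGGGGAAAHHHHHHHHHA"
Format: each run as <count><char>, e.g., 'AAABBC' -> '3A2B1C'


Scanning runs left to right:
  i=0: run of 'G' x 9 -> '9G'
  i=9: run of 'A' x 3 -> '3A'
  i=12: run of 'H' x 9 -> '9H'
  i=21: run of 'A' x 1 -> '1A'

RLE = 9G3A9H1A


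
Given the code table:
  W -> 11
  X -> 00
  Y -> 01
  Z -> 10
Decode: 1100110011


Decoding:
11 -> W
00 -> X
11 -> W
00 -> X
11 -> W


Result: WXWXW


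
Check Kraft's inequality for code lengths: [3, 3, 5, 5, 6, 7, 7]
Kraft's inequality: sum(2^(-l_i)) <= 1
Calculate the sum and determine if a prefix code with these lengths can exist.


Sum = 2^(-3) + 2^(-3) + 2^(-5) + 2^(-5) + 2^(-6) + 2^(-7) + 2^(-7)
    = 0.125 + 0.125 + 0.03125 + 0.03125 + 0.015625 + 0.0078125 + 0.0078125
    = 44/128 = 0.34375
Since 0.34375 <= 1, Kraft's inequality IS satisfied.
A prefix code with these lengths CAN exist.

Kraft sum = 0.34375. Satisfied.


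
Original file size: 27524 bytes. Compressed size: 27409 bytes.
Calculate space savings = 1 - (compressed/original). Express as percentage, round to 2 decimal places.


ratio = compressed/original = 27409/27524 = 0.995822
savings = 1 - ratio = 1 - 0.995822 = 0.004178
as a percentage: 0.004178 * 100 = 0.42%

Space savings = 1 - 27409/27524 = 0.42%


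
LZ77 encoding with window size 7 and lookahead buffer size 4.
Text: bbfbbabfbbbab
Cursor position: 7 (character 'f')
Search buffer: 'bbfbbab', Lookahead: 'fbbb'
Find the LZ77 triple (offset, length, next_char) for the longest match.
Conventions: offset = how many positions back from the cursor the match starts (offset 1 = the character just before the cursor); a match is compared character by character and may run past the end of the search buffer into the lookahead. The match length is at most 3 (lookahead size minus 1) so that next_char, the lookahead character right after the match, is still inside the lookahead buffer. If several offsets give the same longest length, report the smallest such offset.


Try each offset into the search buffer:
  offset=1 (pos 6, char 'b'): match length 0
  offset=2 (pos 5, char 'a'): match length 0
  offset=3 (pos 4, char 'b'): match length 0
  offset=4 (pos 3, char 'b'): match length 0
  offset=5 (pos 2, char 'f'): match length 3
  offset=6 (pos 1, char 'b'): match length 0
  offset=7 (pos 0, char 'b'): match length 0
Longest match has length 3 at offset 5.
next_char = character at position 7 + 3 = 10 -> 'b'

Best match: offset=5, length=3 (matching 'fbb' starting at position 2)
LZ77 triple: (5, 3, 'b')


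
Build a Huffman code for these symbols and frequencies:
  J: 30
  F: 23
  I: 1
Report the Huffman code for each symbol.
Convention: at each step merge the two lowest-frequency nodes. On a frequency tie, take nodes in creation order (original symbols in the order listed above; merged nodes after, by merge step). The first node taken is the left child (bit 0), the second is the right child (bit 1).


Huffman tree construction:
Step 1: Merge I(1) + F(23) = 24
Step 2: Merge (I+F)(24) + J(30) = 54
Read each symbol's code off the tree from the root (left child = 0, right child = 1).

Codes:
  J: 1 (length 1)
  F: 01 (length 2)
  I: 00 (length 2)
Average code length: 78/54 = 1.4444 bits/symbol


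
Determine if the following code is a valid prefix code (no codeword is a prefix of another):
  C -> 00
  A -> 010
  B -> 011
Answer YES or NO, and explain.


Checking each pair (does one codeword prefix another?):
  C='00' vs A='010': no prefix
  C='00' vs B='011': no prefix
  A='010' vs C='00': no prefix
  A='010' vs B='011': no prefix
  B='011' vs C='00': no prefix
  B='011' vs A='010': no prefix
No violation found over all pairs.

YES -- this is a valid prefix code. No codeword is a prefix of any other codeword.


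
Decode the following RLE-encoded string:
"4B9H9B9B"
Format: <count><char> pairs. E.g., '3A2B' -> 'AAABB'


Expanding each <count><char> pair:
  4B -> 'BBBB'
  9H -> 'HHHHHHHHH'
  9B -> 'BBBBBBBBB'
  9B -> 'BBBBBBBBB'

Decoded = BBBBHHHHHHHHHBBBBBBBBBBBBBBBBBB


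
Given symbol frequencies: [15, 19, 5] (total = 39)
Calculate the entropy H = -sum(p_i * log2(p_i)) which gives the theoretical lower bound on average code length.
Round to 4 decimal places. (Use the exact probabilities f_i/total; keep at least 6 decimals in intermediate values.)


Per-symbol terms -p_i * log2(p_i) with p_i = f_i/39:
  p = 15/39 = 0.384615: log2(p) = -1.378512, -p*log2(p) = 0.530197
  p = 19/39 = 0.487179: log2(p) = -1.037475, -p*log2(p) = 0.505436
  p = 5/39 = 0.128205: log2(p) = -2.963474, -p*log2(p) = 0.379933
H = 0.530197 + 0.505436 + 0.379933 = 1.415566

H = 1.4156 bits/symbol


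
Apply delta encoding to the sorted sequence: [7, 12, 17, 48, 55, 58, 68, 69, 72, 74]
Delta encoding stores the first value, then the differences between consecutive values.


First value: 7
Deltas:
  12 - 7 = 5
  17 - 12 = 5
  48 - 17 = 31
  55 - 48 = 7
  58 - 55 = 3
  68 - 58 = 10
  69 - 68 = 1
  72 - 69 = 3
  74 - 72 = 2


Delta encoded: [7, 5, 5, 31, 7, 3, 10, 1, 3, 2]


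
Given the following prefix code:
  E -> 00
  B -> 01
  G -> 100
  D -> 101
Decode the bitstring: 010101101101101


Decoding step by step:
Bits 01 -> B
Bits 01 -> B
Bits 01 -> B
Bits 101 -> D
Bits 101 -> D
Bits 101 -> D


Decoded message: BBBDDD


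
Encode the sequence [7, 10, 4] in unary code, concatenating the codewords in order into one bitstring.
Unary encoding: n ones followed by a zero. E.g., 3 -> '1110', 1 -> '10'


Encode each number as n ones followed by a terminating 0:
  7 -> 11111110 (8 bits)
  10 -> 11111111110 (11 bits)
  4 -> 11110 (5 bits)
Total length = 8 + 11 + 5 = 24 bits.

Unary([7, 10, 4]) = 111111101111111111011110 (24 bits)


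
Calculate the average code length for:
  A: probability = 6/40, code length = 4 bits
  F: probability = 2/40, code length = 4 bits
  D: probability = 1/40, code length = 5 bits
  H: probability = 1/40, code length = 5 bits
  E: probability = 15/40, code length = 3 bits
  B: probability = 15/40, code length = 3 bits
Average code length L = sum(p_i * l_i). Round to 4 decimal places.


Weighted contributions p_i * l_i:
  A: (6/40) * 4 = 24/40
  F: (2/40) * 4 = 8/40
  D: (1/40) * 5 = 5/40
  H: (1/40) * 5 = 5/40
  E: (15/40) * 3 = 45/40
  B: (15/40) * 3 = 45/40
Sum = (24 + 8 + 5 + 5 + 45 + 45)/40 = 132/40

L = 132/40 = 3.3000 bits/symbol


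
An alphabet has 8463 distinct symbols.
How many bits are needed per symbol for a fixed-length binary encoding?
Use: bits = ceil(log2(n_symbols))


log2(8463) = 13.047
Bracket: 2^13 = 8192 < 8463 <= 2^14 = 16384
So ceil(log2(8463)) = 14

bits = ceil(log2(8463)) = ceil(13.047) = 14 bits


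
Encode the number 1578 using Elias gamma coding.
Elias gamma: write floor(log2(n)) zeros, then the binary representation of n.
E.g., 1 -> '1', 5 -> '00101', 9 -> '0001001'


num_bits = floor(log2(1578)) + 1 = 11
leading_zeros = num_bits - 1 = 10
binary(1578) = 11000101010

Elias gamma(1578) = '0000000000' + '11000101010' = 000000000011000101010 (21 bits)


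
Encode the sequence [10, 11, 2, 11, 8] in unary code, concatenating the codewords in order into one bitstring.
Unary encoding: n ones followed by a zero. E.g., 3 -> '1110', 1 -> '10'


Encode each number as n ones followed by a terminating 0:
  10 -> 11111111110 (11 bits)
  11 -> 111111111110 (12 bits)
  2 -> 110 (3 bits)
  11 -> 111111111110 (12 bits)
  8 -> 111111110 (9 bits)
Total length = 11 + 12 + 3 + 12 + 9 = 47 bits.

Unary([10, 11, 2, 11, 8]) = 11111111110111111111110110111111111110111111110 (47 bits)


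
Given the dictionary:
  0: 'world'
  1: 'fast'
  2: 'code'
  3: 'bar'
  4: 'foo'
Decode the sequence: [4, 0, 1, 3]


Look up each index in the dictionary:
  4 -> 'foo'
  0 -> 'world'
  1 -> 'fast'
  3 -> 'bar'

Decoded: "foo world fast bar"


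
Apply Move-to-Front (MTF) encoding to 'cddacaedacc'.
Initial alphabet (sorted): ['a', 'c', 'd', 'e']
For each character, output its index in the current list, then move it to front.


MTF encoding:
'c': index 1 in ['a', 'c', 'd', 'e'] -> ['c', 'a', 'd', 'e']
'd': index 2 in ['c', 'a', 'd', 'e'] -> ['d', 'c', 'a', 'e']
'd': index 0 in ['d', 'c', 'a', 'e'] -> ['d', 'c', 'a', 'e']
'a': index 2 in ['d', 'c', 'a', 'e'] -> ['a', 'd', 'c', 'e']
'c': index 2 in ['a', 'd', 'c', 'e'] -> ['c', 'a', 'd', 'e']
'a': index 1 in ['c', 'a', 'd', 'e'] -> ['a', 'c', 'd', 'e']
'e': index 3 in ['a', 'c', 'd', 'e'] -> ['e', 'a', 'c', 'd']
'd': index 3 in ['e', 'a', 'c', 'd'] -> ['d', 'e', 'a', 'c']
'a': index 2 in ['d', 'e', 'a', 'c'] -> ['a', 'd', 'e', 'c']
'c': index 3 in ['a', 'd', 'e', 'c'] -> ['c', 'a', 'd', 'e']
'c': index 0 in ['c', 'a', 'd', 'e'] -> ['c', 'a', 'd', 'e']


Output: [1, 2, 0, 2, 2, 1, 3, 3, 2, 3, 0]


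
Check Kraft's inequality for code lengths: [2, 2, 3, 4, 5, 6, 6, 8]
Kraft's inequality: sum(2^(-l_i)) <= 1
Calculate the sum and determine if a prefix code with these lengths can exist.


Sum = 2^(-2) + 2^(-2) + 2^(-3) + 2^(-4) + 2^(-5) + 2^(-6) + 2^(-6) + 2^(-8)
    = 0.25 + 0.25 + 0.125 + 0.0625 + 0.03125 + 0.015625 + 0.015625 + 0.00390625
    = 193/256 = 0.75390625
Since 0.75390625 <= 1, Kraft's inequality IS satisfied.
A prefix code with these lengths CAN exist.

Kraft sum = 0.75390625. Satisfied.


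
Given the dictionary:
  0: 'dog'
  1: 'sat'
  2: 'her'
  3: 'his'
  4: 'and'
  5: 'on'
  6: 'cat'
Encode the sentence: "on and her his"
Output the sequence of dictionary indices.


Look up each word in the dictionary:
  'on' -> 5
  'and' -> 4
  'her' -> 2
  'his' -> 3

Encoded: [5, 4, 2, 3]


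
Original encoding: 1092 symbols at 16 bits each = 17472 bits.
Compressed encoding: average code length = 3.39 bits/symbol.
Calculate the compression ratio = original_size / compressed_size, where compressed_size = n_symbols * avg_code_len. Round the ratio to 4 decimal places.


original_size = n_symbols * orig_bits = 1092 * 16 = 17472 bits
compressed_size = n_symbols * avg_code_len = 1092 * 3.39 = 3701.88 bits
ratio = original_size / compressed_size = 17472 / 3701.88 = 4.7198

Compression ratio = 4.7198


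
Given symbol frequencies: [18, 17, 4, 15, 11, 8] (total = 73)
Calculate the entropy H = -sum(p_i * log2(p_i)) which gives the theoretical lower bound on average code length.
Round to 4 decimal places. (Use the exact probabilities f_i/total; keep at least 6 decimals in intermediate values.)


Per-symbol terms -p_i * log2(p_i) with p_i = f_i/73:
  p = 18/73 = 0.246575: log2(p) = -2.019900, -p*log2(p) = 0.498057
  p = 17/73 = 0.232877: log2(p) = -2.102362, -p*log2(p) = 0.489591
  p = 4/73 = 0.054795: log2(p) = -4.189825, -p*log2(p) = 0.229579
  p = 15/73 = 0.205479: log2(p) = -2.282934, -p*log2(p) = 0.469096
  p = 11/73 = 0.150685: log2(p) = -2.730393, -p*log2(p) = 0.411429
  p = 8/73 = 0.109589: log2(p) = -3.189825, -p*log2(p) = 0.349570
H = 0.498057 + 0.489591 + 0.229579 + 0.469096 + 0.411429 + 0.349570 = 2.447322

H = 2.4473 bits/symbol


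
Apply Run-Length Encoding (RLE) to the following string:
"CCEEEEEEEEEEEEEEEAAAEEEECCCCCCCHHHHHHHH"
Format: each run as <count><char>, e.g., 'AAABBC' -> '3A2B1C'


Scanning runs left to right:
  i=0: run of 'C' x 2 -> '2C'
  i=2: run of 'E' x 15 -> '15E'
  i=17: run of 'A' x 3 -> '3A'
  i=20: run of 'E' x 4 -> '4E'
  i=24: run of 'C' x 7 -> '7C'
  i=31: run of 'H' x 8 -> '8H'

RLE = 2C15E3A4E7C8H


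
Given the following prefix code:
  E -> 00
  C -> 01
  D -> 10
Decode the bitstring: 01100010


Decoding step by step:
Bits 01 -> C
Bits 10 -> D
Bits 00 -> E
Bits 10 -> D


Decoded message: CDED


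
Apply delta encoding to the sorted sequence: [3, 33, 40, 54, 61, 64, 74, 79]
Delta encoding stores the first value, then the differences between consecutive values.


First value: 3
Deltas:
  33 - 3 = 30
  40 - 33 = 7
  54 - 40 = 14
  61 - 54 = 7
  64 - 61 = 3
  74 - 64 = 10
  79 - 74 = 5


Delta encoded: [3, 30, 7, 14, 7, 3, 10, 5]


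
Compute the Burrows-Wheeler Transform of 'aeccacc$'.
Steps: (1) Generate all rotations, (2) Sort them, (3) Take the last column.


Rotations (sorted):
  0: $aeccacc -> last char: c
  1: acc$aecc -> last char: c
  2: aeccacc$ -> last char: $
  3: c$aeccac -> last char: c
  4: cacc$aec -> last char: c
  5: cc$aecca -> last char: a
  6: ccacc$ae -> last char: e
  7: eccacc$a -> last char: a


BWT = cc$ccaea


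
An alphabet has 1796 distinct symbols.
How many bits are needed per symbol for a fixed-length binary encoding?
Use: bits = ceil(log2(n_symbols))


log2(1796) = 10.8106
Bracket: 2^10 = 1024 < 1796 <= 2^11 = 2048
So ceil(log2(1796)) = 11

bits = ceil(log2(1796)) = ceil(10.8106) = 11 bits


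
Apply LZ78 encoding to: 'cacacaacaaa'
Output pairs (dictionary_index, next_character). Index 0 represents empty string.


LZ78 encoding steps:
Dictionary: {0: ''}
Step 1: w='' (idx 0), next='c' -> output (0, 'c'), add 'c' as idx 1
Step 2: w='' (idx 0), next='a' -> output (0, 'a'), add 'a' as idx 2
Step 3: w='c' (idx 1), next='a' -> output (1, 'a'), add 'ca' as idx 3
Step 4: w='ca' (idx 3), next='a' -> output (3, 'a'), add 'caa' as idx 4
Step 5: w='caa' (idx 4), next='a' -> output (4, 'a'), add 'caaa' as idx 5


Encoded: [(0, 'c'), (0, 'a'), (1, 'a'), (3, 'a'), (4, 'a')]


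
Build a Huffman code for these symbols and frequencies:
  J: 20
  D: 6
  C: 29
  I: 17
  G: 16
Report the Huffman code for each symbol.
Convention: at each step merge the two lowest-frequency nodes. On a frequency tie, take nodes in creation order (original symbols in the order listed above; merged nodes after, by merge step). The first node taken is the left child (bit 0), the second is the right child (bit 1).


Huffman tree construction:
Step 1: Merge D(6) + G(16) = 22
Step 2: Merge I(17) + J(20) = 37
Step 3: Merge (D+G)(22) + C(29) = 51
Step 4: Merge (I+J)(37) + ((D+G)+C)(51) = 88
Read each symbol's code off the tree from the root (left child = 0, right child = 1).

Codes:
  J: 01 (length 2)
  D: 100 (length 3)
  C: 11 (length 2)
  I: 00 (length 2)
  G: 101 (length 3)
Average code length: 198/88 = 2.2500 bits/symbol


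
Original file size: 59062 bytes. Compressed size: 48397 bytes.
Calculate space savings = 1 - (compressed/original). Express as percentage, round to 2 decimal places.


ratio = compressed/original = 48397/59062 = 0.819427
savings = 1 - ratio = 1 - 0.819427 = 0.180573
as a percentage: 0.180573 * 100 = 18.06%

Space savings = 1 - 48397/59062 = 18.06%


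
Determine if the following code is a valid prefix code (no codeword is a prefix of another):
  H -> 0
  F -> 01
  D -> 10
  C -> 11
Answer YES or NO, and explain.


Checking each pair (does one codeword prefix another?):
  H='0' vs F='01': prefix -- VIOLATION

NO -- this is NOT a valid prefix code. H (0) is a prefix of F (01).


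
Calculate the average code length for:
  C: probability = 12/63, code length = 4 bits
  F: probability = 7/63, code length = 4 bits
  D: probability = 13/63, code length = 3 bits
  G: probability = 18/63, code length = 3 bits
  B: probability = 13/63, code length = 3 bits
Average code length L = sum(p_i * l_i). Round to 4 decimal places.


Weighted contributions p_i * l_i:
  C: (12/63) * 4 = 48/63
  F: (7/63) * 4 = 28/63
  D: (13/63) * 3 = 39/63
  G: (18/63) * 3 = 54/63
  B: (13/63) * 3 = 39/63
Sum = (48 + 28 + 39 + 54 + 39)/63 = 208/63

L = 208/63 = 3.3016 bits/symbol


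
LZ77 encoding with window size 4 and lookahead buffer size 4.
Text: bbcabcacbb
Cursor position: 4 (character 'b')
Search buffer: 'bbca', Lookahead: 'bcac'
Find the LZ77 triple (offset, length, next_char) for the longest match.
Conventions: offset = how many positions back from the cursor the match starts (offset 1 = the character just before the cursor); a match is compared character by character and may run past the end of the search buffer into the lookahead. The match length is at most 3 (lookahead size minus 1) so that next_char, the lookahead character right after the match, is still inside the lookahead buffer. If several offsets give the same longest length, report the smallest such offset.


Try each offset into the search buffer:
  offset=1 (pos 3, char 'a'): match length 0
  offset=2 (pos 2, char 'c'): match length 0
  offset=3 (pos 1, char 'b'): match length 3
  offset=4 (pos 0, char 'b'): match length 1
Longest match has length 3 at offset 3.
next_char = character at position 4 + 3 = 7 -> 'c'

Best match: offset=3, length=3 (matching 'bca' starting at position 1)
LZ77 triple: (3, 3, 'c')


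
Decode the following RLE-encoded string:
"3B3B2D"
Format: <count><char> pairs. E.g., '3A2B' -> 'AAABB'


Expanding each <count><char> pair:
  3B -> 'BBB'
  3B -> 'BBB'
  2D -> 'DD'

Decoded = BBBBBBDD


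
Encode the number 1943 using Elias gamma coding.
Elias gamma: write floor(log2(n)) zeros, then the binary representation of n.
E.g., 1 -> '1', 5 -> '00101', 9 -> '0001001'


num_bits = floor(log2(1943)) + 1 = 11
leading_zeros = num_bits - 1 = 10
binary(1943) = 11110010111

Elias gamma(1943) = '0000000000' + '11110010111' = 000000000011110010111 (21 bits)


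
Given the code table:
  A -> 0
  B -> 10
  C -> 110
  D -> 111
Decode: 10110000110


Decoding:
10 -> B
110 -> C
0 -> A
0 -> A
0 -> A
110 -> C


Result: BCAAAC


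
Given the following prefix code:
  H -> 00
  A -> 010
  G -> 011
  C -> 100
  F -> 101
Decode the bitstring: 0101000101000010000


Decoding step by step:
Bits 010 -> A
Bits 100 -> C
Bits 010 -> A
Bits 100 -> C
Bits 00 -> H
Bits 100 -> C
Bits 00 -> H


Decoded message: ACACHCH


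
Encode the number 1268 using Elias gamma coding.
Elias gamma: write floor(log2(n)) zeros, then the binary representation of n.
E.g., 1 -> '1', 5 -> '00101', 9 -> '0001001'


num_bits = floor(log2(1268)) + 1 = 11
leading_zeros = num_bits - 1 = 10
binary(1268) = 10011110100

Elias gamma(1268) = '0000000000' + '10011110100' = 000000000010011110100 (21 bits)


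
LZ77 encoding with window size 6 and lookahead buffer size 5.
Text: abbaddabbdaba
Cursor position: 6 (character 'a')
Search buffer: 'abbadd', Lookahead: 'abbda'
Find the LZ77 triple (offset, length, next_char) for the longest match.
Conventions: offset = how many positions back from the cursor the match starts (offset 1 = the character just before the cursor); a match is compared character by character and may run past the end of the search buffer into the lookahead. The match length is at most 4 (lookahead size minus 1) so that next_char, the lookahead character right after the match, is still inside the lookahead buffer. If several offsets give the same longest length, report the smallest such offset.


Try each offset into the search buffer:
  offset=1 (pos 5, char 'd'): match length 0
  offset=2 (pos 4, char 'd'): match length 0
  offset=3 (pos 3, char 'a'): match length 1
  offset=4 (pos 2, char 'b'): match length 0
  offset=5 (pos 1, char 'b'): match length 0
  offset=6 (pos 0, char 'a'): match length 3
Longest match has length 3 at offset 6.
next_char = character at position 6 + 3 = 9 -> 'd'

Best match: offset=6, length=3 (matching 'abb' starting at position 0)
LZ77 triple: (6, 3, 'd')


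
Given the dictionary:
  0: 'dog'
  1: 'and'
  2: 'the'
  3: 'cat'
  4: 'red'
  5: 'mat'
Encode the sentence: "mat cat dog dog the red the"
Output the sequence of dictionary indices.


Look up each word in the dictionary:
  'mat' -> 5
  'cat' -> 3
  'dog' -> 0
  'dog' -> 0
  'the' -> 2
  'red' -> 4
  'the' -> 2

Encoded: [5, 3, 0, 0, 2, 4, 2]


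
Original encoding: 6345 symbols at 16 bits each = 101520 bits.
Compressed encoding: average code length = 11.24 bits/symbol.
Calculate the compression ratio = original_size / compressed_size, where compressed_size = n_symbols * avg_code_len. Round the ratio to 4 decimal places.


original_size = n_symbols * orig_bits = 6345 * 16 = 101520 bits
compressed_size = n_symbols * avg_code_len = 6345 * 11.24 = 71317.8 bits
ratio = original_size / compressed_size = 101520 / 71317.8 = 1.4235

Compression ratio = 1.4235


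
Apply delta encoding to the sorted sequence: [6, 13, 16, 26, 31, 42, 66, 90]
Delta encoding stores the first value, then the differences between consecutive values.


First value: 6
Deltas:
  13 - 6 = 7
  16 - 13 = 3
  26 - 16 = 10
  31 - 26 = 5
  42 - 31 = 11
  66 - 42 = 24
  90 - 66 = 24


Delta encoded: [6, 7, 3, 10, 5, 11, 24, 24]


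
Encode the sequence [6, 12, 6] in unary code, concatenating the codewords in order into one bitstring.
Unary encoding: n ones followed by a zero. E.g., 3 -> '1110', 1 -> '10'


Encode each number as n ones followed by a terminating 0:
  6 -> 1111110 (7 bits)
  12 -> 1111111111110 (13 bits)
  6 -> 1111110 (7 bits)
Total length = 7 + 13 + 7 = 27 bits.

Unary([6, 12, 6]) = 111111011111111111101111110 (27 bits)


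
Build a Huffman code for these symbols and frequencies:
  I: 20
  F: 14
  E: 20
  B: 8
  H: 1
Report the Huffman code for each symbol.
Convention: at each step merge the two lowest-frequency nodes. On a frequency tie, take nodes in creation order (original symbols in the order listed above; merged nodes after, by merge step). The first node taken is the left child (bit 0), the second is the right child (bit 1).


Huffman tree construction:
Step 1: Merge H(1) + B(8) = 9
Step 2: Merge (H+B)(9) + F(14) = 23
Step 3: Merge I(20) + E(20) = 40
Step 4: Merge ((H+B)+F)(23) + (I+E)(40) = 63
Read each symbol's code off the tree from the root (left child = 0, right child = 1).

Codes:
  I: 10 (length 2)
  F: 01 (length 2)
  E: 11 (length 2)
  B: 001 (length 3)
  H: 000 (length 3)
Average code length: 135/63 = 2.1429 bits/symbol


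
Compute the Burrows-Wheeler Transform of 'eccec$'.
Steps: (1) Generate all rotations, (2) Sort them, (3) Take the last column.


Rotations (sorted):
  0: $eccec -> last char: c
  1: c$ecce -> last char: e
  2: ccec$e -> last char: e
  3: cec$ec -> last char: c
  4: ec$ecc -> last char: c
  5: eccec$ -> last char: $


BWT = ceecc$


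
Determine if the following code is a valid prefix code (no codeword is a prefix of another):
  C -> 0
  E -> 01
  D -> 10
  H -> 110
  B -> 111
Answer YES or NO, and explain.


Checking each pair (does one codeword prefix another?):
  C='0' vs E='01': prefix -- VIOLATION

NO -- this is NOT a valid prefix code. C (0) is a prefix of E (01).


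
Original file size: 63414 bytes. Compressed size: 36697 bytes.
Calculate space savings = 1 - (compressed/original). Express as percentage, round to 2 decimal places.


ratio = compressed/original = 36697/63414 = 0.578689
savings = 1 - ratio = 1 - 0.578689 = 0.421311
as a percentage: 0.421311 * 100 = 42.13%

Space savings = 1 - 36697/63414 = 42.13%


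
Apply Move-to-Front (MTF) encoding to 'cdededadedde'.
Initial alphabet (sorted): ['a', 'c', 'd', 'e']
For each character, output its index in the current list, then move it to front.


MTF encoding:
'c': index 1 in ['a', 'c', 'd', 'e'] -> ['c', 'a', 'd', 'e']
'd': index 2 in ['c', 'a', 'd', 'e'] -> ['d', 'c', 'a', 'e']
'e': index 3 in ['d', 'c', 'a', 'e'] -> ['e', 'd', 'c', 'a']
'd': index 1 in ['e', 'd', 'c', 'a'] -> ['d', 'e', 'c', 'a']
'e': index 1 in ['d', 'e', 'c', 'a'] -> ['e', 'd', 'c', 'a']
'd': index 1 in ['e', 'd', 'c', 'a'] -> ['d', 'e', 'c', 'a']
'a': index 3 in ['d', 'e', 'c', 'a'] -> ['a', 'd', 'e', 'c']
'd': index 1 in ['a', 'd', 'e', 'c'] -> ['d', 'a', 'e', 'c']
'e': index 2 in ['d', 'a', 'e', 'c'] -> ['e', 'd', 'a', 'c']
'd': index 1 in ['e', 'd', 'a', 'c'] -> ['d', 'e', 'a', 'c']
'd': index 0 in ['d', 'e', 'a', 'c'] -> ['d', 'e', 'a', 'c']
'e': index 1 in ['d', 'e', 'a', 'c'] -> ['e', 'd', 'a', 'c']


Output: [1, 2, 3, 1, 1, 1, 3, 1, 2, 1, 0, 1]


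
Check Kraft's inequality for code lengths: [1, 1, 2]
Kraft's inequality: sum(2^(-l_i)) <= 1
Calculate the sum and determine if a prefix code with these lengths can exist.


Sum = 2^(-1) + 2^(-1) + 2^(-2)
    = 0.5 + 0.5 + 0.25
    = 5/4 = 1.25
Since 1.25 > 1, Kraft's inequality is NOT satisfied.
A prefix code with these lengths CANNOT exist.

Kraft sum = 1.25. Not satisfied.


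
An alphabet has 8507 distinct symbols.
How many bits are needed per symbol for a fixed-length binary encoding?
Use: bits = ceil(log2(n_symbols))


log2(8507) = 13.0544
Bracket: 2^13 = 8192 < 8507 <= 2^14 = 16384
So ceil(log2(8507)) = 14

bits = ceil(log2(8507)) = ceil(13.0544) = 14 bits


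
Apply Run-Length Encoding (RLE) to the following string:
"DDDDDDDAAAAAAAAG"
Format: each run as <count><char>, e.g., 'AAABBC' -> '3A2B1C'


Scanning runs left to right:
  i=0: run of 'D' x 7 -> '7D'
  i=7: run of 'A' x 8 -> '8A'
  i=15: run of 'G' x 1 -> '1G'

RLE = 7D8A1G


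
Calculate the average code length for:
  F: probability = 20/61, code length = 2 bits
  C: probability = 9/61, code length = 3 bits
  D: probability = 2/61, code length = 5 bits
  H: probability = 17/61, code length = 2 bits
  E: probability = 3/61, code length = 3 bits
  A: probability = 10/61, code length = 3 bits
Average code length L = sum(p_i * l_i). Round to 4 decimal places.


Weighted contributions p_i * l_i:
  F: (20/61) * 2 = 40/61
  C: (9/61) * 3 = 27/61
  D: (2/61) * 5 = 10/61
  H: (17/61) * 2 = 34/61
  E: (3/61) * 3 = 9/61
  A: (10/61) * 3 = 30/61
Sum = (40 + 27 + 10 + 34 + 9 + 30)/61 = 150/61

L = 150/61 = 2.4590 bits/symbol


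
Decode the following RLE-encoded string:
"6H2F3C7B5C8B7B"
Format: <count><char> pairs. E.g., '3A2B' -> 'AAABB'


Expanding each <count><char> pair:
  6H -> 'HHHHHH'
  2F -> 'FF'
  3C -> 'CCC'
  7B -> 'BBBBBBB'
  5C -> 'CCCCC'
  8B -> 'BBBBBBBB'
  7B -> 'BBBBBBB'

Decoded = HHHHHHFFCCCBBBBBBBCCCCCBBBBBBBBBBBBBBB


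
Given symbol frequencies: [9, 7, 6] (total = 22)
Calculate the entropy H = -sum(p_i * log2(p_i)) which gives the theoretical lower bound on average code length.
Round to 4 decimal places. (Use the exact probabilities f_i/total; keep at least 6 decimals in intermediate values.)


Per-symbol terms -p_i * log2(p_i) with p_i = f_i/22:
  p = 9/22 = 0.409091: log2(p) = -1.289507, -p*log2(p) = 0.527525
  p = 7/22 = 0.318182: log2(p) = -1.652077, -p*log2(p) = 0.525661
  p = 6/22 = 0.272727: log2(p) = -1.874469, -p*log2(p) = 0.511219
H = 0.527525 + 0.525661 + 0.511219 = 1.564405

H = 1.5644 bits/symbol


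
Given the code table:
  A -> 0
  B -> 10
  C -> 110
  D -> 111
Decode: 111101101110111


Decoding:
111 -> D
10 -> B
110 -> C
111 -> D
0 -> A
111 -> D


Result: DBCDAD


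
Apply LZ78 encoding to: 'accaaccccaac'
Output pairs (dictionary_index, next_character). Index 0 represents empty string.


LZ78 encoding steps:
Dictionary: {0: ''}
Step 1: w='' (idx 0), next='a' -> output (0, 'a'), add 'a' as idx 1
Step 2: w='' (idx 0), next='c' -> output (0, 'c'), add 'c' as idx 2
Step 3: w='c' (idx 2), next='a' -> output (2, 'a'), add 'ca' as idx 3
Step 4: w='a' (idx 1), next='c' -> output (1, 'c'), add 'ac' as idx 4
Step 5: w='c' (idx 2), next='c' -> output (2, 'c'), add 'cc' as idx 5
Step 6: w='ca' (idx 3), next='a' -> output (3, 'a'), add 'caa' as idx 6
Step 7: w='c' (idx 2), end of input -> output (2, '')


Encoded: [(0, 'a'), (0, 'c'), (2, 'a'), (1, 'c'), (2, 'c'), (3, 'a'), (2, '')]


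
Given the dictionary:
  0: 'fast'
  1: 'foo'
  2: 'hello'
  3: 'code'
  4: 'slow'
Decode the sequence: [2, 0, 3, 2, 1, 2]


Look up each index in the dictionary:
  2 -> 'hello'
  0 -> 'fast'
  3 -> 'code'
  2 -> 'hello'
  1 -> 'foo'
  2 -> 'hello'

Decoded: "hello fast code hello foo hello"


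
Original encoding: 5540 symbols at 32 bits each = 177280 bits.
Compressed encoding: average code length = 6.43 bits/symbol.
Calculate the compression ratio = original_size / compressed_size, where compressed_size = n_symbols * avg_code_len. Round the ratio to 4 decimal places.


original_size = n_symbols * orig_bits = 5540 * 32 = 177280 bits
compressed_size = n_symbols * avg_code_len = 5540 * 6.43 = 35622.2 bits
ratio = original_size / compressed_size = 177280 / 35622.2 = 4.9767

Compression ratio = 4.9767


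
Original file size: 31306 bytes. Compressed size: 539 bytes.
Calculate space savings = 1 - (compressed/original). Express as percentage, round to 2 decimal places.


ratio = compressed/original = 539/31306 = 0.017217
savings = 1 - ratio = 1 - 0.017217 = 0.982783
as a percentage: 0.982783 * 100 = 98.28%

Space savings = 1 - 539/31306 = 98.28%


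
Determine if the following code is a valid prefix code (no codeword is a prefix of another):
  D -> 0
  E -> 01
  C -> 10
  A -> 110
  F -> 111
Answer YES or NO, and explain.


Checking each pair (does one codeword prefix another?):
  D='0' vs E='01': prefix -- VIOLATION

NO -- this is NOT a valid prefix code. D (0) is a prefix of E (01).


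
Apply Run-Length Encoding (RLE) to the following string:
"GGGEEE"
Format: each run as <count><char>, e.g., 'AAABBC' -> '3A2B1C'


Scanning runs left to right:
  i=0: run of 'G' x 3 -> '3G'
  i=3: run of 'E' x 3 -> '3E'

RLE = 3G3E


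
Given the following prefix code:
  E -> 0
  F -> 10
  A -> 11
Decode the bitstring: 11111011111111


Decoding step by step:
Bits 11 -> A
Bits 11 -> A
Bits 10 -> F
Bits 11 -> A
Bits 11 -> A
Bits 11 -> A
Bits 11 -> A


Decoded message: AAFAAAA


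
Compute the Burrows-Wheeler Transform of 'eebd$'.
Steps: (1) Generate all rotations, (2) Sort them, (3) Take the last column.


Rotations (sorted):
  0: $eebd -> last char: d
  1: bd$ee -> last char: e
  2: d$eeb -> last char: b
  3: ebd$e -> last char: e
  4: eebd$ -> last char: $


BWT = debe$


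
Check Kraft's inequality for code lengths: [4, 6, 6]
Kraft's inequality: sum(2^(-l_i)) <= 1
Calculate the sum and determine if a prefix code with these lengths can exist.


Sum = 2^(-4) + 2^(-6) + 2^(-6)
    = 0.0625 + 0.015625 + 0.015625
    = 6/64 = 0.09375
Since 0.09375 <= 1, Kraft's inequality IS satisfied.
A prefix code with these lengths CAN exist.

Kraft sum = 0.09375. Satisfied.


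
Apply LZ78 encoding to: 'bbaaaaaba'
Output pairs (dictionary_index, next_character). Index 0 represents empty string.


LZ78 encoding steps:
Dictionary: {0: ''}
Step 1: w='' (idx 0), next='b' -> output (0, 'b'), add 'b' as idx 1
Step 2: w='b' (idx 1), next='a' -> output (1, 'a'), add 'ba' as idx 2
Step 3: w='' (idx 0), next='a' -> output (0, 'a'), add 'a' as idx 3
Step 4: w='a' (idx 3), next='a' -> output (3, 'a'), add 'aa' as idx 4
Step 5: w='a' (idx 3), next='b' -> output (3, 'b'), add 'ab' as idx 5
Step 6: w='a' (idx 3), end of input -> output (3, '')


Encoded: [(0, 'b'), (1, 'a'), (0, 'a'), (3, 'a'), (3, 'b'), (3, '')]


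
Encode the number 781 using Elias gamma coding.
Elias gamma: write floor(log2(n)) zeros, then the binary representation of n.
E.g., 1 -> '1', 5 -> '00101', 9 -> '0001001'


num_bits = floor(log2(781)) + 1 = 10
leading_zeros = num_bits - 1 = 9
binary(781) = 1100001101

Elias gamma(781) = '000000000' + '1100001101' = 0000000001100001101 (19 bits)


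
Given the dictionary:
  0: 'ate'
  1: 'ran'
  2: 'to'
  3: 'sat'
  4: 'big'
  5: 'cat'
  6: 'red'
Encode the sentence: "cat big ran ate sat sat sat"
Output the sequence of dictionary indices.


Look up each word in the dictionary:
  'cat' -> 5
  'big' -> 4
  'ran' -> 1
  'ate' -> 0
  'sat' -> 3
  'sat' -> 3
  'sat' -> 3

Encoded: [5, 4, 1, 0, 3, 3, 3]


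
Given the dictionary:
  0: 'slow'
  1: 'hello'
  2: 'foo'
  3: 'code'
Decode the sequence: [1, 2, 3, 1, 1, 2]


Look up each index in the dictionary:
  1 -> 'hello'
  2 -> 'foo'
  3 -> 'code'
  1 -> 'hello'
  1 -> 'hello'
  2 -> 'foo'

Decoded: "hello foo code hello hello foo"


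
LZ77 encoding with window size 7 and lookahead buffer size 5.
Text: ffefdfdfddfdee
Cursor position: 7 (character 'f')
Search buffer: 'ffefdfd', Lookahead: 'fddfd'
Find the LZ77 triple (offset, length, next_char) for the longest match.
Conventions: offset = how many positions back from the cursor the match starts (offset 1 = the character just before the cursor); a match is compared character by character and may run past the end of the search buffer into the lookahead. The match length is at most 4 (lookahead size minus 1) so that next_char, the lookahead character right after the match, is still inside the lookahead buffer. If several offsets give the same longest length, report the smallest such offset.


Try each offset into the search buffer:
  offset=1 (pos 6, char 'd'): match length 0
  offset=2 (pos 5, char 'f'): match length 2
  offset=3 (pos 4, char 'd'): match length 0
  offset=4 (pos 3, char 'f'): match length 2
  offset=5 (pos 2, char 'e'): match length 0
  offset=6 (pos 1, char 'f'): match length 1
  offset=7 (pos 0, char 'f'): match length 1
Longest match has length 2, found at offsets 2, 4; take the smallest, offset 2.
next_char = character at position 7 + 2 = 9 -> 'd'

Best match: offset=2, length=2 (matching 'fd' starting at position 5)
LZ77 triple: (2, 2, 'd')
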